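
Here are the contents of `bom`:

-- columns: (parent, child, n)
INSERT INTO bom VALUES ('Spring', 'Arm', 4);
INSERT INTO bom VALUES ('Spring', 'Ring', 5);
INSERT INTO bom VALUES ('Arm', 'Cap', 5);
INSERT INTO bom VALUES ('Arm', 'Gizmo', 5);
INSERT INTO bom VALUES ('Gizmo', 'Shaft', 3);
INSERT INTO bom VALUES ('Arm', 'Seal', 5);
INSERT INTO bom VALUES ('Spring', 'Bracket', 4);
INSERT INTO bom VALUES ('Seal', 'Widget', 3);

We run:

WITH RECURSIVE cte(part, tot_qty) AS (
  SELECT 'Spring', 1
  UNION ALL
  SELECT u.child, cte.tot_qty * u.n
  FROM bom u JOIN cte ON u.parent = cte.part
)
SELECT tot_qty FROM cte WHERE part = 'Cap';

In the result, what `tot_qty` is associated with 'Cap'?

Base: (Spring, tot_qty=1).
Iteration 1: components of {Spring} -> Arm = 1*4 = 4, Bracket = 1*4 = 4, Ring = 1*5 = 5.
Iteration 2: components of {Arm,Bracket,Ring} -> Cap = 4*5 = 20, Gizmo = 4*5 = 20, Seal = 4*5 = 20.
Iteration 3: components of {Cap,Gizmo,Seal} -> Shaft = 20*3 = 60, Widget = 20*3 = 60.
Iteration 4: no further components; recursion stops.

20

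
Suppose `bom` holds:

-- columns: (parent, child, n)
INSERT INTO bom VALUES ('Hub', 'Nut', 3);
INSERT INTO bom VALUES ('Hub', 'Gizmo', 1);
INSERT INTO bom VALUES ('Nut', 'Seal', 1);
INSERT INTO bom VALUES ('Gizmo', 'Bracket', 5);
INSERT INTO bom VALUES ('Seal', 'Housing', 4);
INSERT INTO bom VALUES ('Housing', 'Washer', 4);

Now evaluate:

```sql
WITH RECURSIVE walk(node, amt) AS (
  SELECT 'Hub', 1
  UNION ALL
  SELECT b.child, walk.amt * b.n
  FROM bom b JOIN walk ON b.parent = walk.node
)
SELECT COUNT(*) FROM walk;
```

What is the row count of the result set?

Base: (Hub, amt=1).
Iteration 1: components of {Hub} -> Gizmo = 1*1 = 1, Nut = 1*3 = 3.
Iteration 2: components of {Gizmo,Nut} -> Bracket = 1*5 = 5, Seal = 3*1 = 3.
Iteration 3: components of {Bracket,Seal} -> Housing = 3*4 = 12.
Iteration 4: components of {Housing} -> Washer = 12*4 = 48.
Iteration 5: no further components; recursion stops.
Total rows emitted: 7.

7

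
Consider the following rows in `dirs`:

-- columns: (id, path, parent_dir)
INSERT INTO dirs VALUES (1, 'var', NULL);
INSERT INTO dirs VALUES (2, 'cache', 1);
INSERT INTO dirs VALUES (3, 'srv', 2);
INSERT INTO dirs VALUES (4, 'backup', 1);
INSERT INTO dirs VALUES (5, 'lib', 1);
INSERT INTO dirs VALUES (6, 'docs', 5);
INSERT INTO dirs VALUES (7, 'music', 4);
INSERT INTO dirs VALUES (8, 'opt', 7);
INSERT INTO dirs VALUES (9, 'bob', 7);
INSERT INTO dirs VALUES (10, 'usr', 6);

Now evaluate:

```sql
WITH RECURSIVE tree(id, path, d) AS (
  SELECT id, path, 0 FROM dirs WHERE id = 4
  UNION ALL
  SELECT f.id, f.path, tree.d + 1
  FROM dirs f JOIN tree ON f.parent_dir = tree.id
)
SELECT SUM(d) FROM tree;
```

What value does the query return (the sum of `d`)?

5

Base: id=4 (backup) at d 0.
Iteration 1: rows with parent_dir in {4} -> music (id 7, d 1).
Iteration 2: rows with parent_dir in {7} -> opt (id 8, d 2), bob (id 9, d 2).
Iteration 3: no rows with parent_dir in {8,9}; recursion stops.
SUM(d) = 0 + 1 + 2 + 2 = 5.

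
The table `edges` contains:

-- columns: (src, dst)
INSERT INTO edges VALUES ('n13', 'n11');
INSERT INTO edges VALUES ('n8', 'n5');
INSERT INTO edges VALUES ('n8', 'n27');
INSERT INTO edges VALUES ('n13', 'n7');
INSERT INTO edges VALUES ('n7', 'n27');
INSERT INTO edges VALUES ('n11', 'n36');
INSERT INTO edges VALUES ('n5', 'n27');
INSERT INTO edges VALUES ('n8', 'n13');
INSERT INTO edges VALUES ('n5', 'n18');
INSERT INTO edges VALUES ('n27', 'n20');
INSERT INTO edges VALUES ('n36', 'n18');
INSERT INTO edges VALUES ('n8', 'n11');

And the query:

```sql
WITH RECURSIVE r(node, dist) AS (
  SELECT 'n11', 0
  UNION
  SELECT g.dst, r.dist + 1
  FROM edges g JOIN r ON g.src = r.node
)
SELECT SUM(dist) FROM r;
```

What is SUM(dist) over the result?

3

Base: (n11, dist=0).
Iteration 1: edges from {n11} -> (n36, dist=1).
Iteration 2: edges from {n36} -> (n18, dist=2).
Iteration 3: no outgoing edges from {n18}; recursion stops.
SUM(dist) = 0 + 1 + 2 = 3.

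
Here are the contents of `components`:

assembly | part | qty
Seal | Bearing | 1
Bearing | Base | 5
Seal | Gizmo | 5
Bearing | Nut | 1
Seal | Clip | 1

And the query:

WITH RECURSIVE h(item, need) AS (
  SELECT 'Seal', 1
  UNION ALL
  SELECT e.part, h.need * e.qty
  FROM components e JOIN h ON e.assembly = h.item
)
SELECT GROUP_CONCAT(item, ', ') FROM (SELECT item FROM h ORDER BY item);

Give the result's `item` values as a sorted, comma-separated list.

Base, Bearing, Clip, Gizmo, Nut, Seal

Base: (Seal, need=1).
Iteration 1: components of {Seal} -> Bearing = 1*1 = 1, Clip = 1*1 = 1, Gizmo = 1*5 = 5.
Iteration 2: components of {Bearing,Clip,Gizmo} -> Base = 1*5 = 5, Nut = 1*1 = 1.
Iteration 3: no further components; recursion stops.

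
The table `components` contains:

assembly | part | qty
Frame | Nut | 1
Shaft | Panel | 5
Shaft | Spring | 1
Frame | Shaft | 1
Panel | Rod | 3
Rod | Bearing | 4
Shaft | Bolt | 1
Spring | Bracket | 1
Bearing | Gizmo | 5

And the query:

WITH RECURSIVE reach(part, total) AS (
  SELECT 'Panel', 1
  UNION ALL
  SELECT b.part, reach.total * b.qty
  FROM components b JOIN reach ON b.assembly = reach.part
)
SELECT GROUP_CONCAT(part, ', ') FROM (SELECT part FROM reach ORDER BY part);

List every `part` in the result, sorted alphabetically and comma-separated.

Bearing, Gizmo, Panel, Rod

Base: (Panel, total=1).
Iteration 1: components of {Panel} -> Rod = 1*3 = 3.
Iteration 2: components of {Rod} -> Bearing = 3*4 = 12.
Iteration 3: components of {Bearing} -> Gizmo = 12*5 = 60.
Iteration 4: no further components; recursion stops.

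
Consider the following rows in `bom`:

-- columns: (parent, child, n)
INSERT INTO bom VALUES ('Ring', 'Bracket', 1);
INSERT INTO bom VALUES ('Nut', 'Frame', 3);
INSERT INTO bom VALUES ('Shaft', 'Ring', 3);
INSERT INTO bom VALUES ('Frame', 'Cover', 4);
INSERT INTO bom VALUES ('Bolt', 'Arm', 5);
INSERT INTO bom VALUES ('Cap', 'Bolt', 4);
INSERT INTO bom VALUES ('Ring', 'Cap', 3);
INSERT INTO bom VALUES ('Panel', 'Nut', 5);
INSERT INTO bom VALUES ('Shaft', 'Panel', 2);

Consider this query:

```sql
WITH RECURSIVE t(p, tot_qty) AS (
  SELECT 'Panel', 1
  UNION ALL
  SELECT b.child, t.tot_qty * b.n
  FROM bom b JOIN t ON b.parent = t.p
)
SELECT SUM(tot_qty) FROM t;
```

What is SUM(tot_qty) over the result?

Base: (Panel, tot_qty=1).
Iteration 1: components of {Panel} -> Nut = 1*5 = 5.
Iteration 2: components of {Nut} -> Frame = 5*3 = 15.
Iteration 3: components of {Frame} -> Cover = 15*4 = 60.
Iteration 4: no further components; recursion stops.
SUM(tot_qty) = 1 + 5 + 15 + 60 = 81.

81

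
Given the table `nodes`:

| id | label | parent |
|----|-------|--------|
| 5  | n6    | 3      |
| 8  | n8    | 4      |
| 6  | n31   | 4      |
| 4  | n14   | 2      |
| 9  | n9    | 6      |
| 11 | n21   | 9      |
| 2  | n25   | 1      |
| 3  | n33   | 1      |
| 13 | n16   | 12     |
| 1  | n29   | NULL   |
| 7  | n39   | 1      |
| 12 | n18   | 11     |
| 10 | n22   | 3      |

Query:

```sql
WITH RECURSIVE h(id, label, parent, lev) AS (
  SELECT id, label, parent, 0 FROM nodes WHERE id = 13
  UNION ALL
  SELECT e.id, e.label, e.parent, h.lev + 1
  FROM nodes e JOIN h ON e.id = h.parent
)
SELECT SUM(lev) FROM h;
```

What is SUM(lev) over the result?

Base: id=13 (n16), parent=12, lev 0.
Iteration 1: join on id=12 -> n18 (id 12, parent=11, lev 1).
Iteration 2: join on id=11 -> n21 (id 11, parent=9, lev 2).
Iteration 3: join on id=9 -> n9 (id 9, parent=6, lev 3).
Iteration 4: join on id=6 -> n31 (id 6, parent=4, lev 4).
Iteration 5: join on id=4 -> n14 (id 4, parent=2, lev 5).
Iteration 6: join on id=2 -> n25 (id 2, parent=1, lev 6).
Iteration 7: join on id=1 -> n29 (id 1, parent=NULL, lev 7).
Iteration 8: parent is NULL; no match; recursion stops.
SUM(lev) = 0 + 1 + 2 + 3 + 4 + 5 + 6 + 7 = 28.

28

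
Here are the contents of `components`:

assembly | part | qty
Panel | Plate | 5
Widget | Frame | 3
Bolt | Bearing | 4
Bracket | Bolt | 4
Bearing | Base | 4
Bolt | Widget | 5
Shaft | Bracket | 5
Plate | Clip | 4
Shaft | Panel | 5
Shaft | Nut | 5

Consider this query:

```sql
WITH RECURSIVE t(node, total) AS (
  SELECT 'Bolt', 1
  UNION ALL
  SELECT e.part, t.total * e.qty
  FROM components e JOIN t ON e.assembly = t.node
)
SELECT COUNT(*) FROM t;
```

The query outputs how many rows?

Base: (Bolt, total=1).
Iteration 1: components of {Bolt} -> Bearing = 1*4 = 4, Widget = 1*5 = 5.
Iteration 2: components of {Bearing,Widget} -> Base = 4*4 = 16, Frame = 5*3 = 15.
Iteration 3: no further components; recursion stops.
Total rows emitted: 5.

5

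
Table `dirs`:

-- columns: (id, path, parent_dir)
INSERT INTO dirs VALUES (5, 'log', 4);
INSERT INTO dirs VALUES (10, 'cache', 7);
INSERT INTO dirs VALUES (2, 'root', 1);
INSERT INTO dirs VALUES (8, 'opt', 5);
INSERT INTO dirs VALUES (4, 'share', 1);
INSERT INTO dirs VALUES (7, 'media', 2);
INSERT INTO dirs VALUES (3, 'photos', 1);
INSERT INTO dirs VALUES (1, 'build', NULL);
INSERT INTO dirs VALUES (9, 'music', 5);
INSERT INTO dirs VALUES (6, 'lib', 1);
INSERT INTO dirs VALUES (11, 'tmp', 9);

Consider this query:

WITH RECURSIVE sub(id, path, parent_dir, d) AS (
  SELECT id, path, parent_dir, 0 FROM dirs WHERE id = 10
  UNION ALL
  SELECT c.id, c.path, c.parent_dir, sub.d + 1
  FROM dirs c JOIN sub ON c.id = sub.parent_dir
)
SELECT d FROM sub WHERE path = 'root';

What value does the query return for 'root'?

2

Base: id=10 (cache), parent_dir=7, d 0.
Iteration 1: join on id=7 -> media (id 7, parent_dir=2, d 1).
Iteration 2: join on id=2 -> root (id 2, parent_dir=1, d 2).
Iteration 3: join on id=1 -> build (id 1, parent_dir=NULL, d 3).
Iteration 4: parent_dir is NULL; no match; recursion stops.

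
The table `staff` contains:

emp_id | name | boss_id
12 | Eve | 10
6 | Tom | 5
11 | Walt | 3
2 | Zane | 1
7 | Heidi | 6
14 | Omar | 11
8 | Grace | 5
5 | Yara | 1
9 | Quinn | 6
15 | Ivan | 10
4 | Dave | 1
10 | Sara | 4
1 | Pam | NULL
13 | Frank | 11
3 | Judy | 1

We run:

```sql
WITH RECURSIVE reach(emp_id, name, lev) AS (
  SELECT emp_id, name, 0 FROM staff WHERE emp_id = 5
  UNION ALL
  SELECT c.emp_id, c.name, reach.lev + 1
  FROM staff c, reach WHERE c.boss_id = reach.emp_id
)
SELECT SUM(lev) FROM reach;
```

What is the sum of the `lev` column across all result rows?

Base: emp_id=5 (Yara) at lev 0.
Iteration 1: rows with boss_id in {5} -> Tom (id 6, lev 1), Grace (id 8, lev 1).
Iteration 2: rows with boss_id in {6,8} -> Heidi (id 7, lev 2), Quinn (id 9, lev 2).
Iteration 3: no rows with boss_id in {7,9}; recursion stops.
SUM(lev) = 0 + 1 + 1 + 2 + 2 = 6.

6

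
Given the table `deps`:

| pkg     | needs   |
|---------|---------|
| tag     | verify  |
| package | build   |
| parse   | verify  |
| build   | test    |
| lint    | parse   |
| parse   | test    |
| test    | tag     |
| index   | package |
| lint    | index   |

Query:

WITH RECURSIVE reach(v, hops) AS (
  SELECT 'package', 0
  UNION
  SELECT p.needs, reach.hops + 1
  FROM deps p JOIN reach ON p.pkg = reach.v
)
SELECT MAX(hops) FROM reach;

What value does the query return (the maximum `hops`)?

4

Base: (package, hops=0).
Iteration 1: edges from {package} -> (build, hops=1).
Iteration 2: edges from {build} -> (test, hops=2).
Iteration 3: edges from {test} -> (tag, hops=3).
Iteration 4: edges from {tag} -> (verify, hops=4).
Iteration 5: no outgoing edges from {verify}; recursion stops.
hops values: 0, 1, 2, 3, 4; the maximum is 4.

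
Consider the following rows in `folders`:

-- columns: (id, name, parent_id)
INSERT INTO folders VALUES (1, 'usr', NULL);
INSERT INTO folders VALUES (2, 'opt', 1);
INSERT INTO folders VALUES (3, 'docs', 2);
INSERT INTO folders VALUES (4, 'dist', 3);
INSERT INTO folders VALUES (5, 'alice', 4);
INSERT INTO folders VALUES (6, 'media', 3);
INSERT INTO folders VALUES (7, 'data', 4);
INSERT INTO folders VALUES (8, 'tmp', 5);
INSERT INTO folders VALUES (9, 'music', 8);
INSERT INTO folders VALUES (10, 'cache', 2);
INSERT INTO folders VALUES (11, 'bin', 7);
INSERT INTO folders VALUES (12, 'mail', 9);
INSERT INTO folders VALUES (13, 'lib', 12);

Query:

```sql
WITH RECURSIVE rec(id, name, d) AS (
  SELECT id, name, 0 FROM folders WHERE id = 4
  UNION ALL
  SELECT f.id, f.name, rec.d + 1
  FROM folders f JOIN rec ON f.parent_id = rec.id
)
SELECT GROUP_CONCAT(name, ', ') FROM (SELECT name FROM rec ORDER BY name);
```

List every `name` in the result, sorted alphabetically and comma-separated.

Base: id=4 (dist) at d 0.
Iteration 1: rows with parent_id in {4} -> alice (id 5, d 1), data (id 7, d 1).
Iteration 2: rows with parent_id in {5,7} -> tmp (id 8, d 2), bin (id 11, d 2).
Iteration 3: rows with parent_id in {8,11} -> music (id 9, d 3).
Iteration 4: rows with parent_id in {9} -> mail (id 12, d 4).
Iteration 5: rows with parent_id in {12} -> lib (id 13, d 5).
Iteration 6: no rows with parent_id in {13}; recursion stops.

alice, bin, data, dist, lib, mail, music, tmp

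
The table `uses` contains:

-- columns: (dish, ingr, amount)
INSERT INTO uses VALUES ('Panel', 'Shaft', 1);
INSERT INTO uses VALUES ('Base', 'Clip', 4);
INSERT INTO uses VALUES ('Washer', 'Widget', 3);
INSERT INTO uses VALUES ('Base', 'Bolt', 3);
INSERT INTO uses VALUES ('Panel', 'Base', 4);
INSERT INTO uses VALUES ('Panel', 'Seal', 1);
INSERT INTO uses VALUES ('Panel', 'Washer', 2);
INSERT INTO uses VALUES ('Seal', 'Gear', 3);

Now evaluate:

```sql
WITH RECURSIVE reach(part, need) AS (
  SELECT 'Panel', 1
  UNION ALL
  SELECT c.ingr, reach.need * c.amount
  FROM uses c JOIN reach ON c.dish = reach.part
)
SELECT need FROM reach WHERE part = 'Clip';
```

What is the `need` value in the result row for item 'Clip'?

Base: (Panel, need=1).
Iteration 1: components of {Panel} -> Base = 1*4 = 4, Seal = 1*1 = 1, Shaft = 1*1 = 1, Washer = 1*2 = 2.
Iteration 2: components of {Base,Seal,Shaft,Washer} -> Bolt = 4*3 = 12, Clip = 4*4 = 16, Gear = 1*3 = 3, Widget = 2*3 = 6.
Iteration 3: no further components; recursion stops.

16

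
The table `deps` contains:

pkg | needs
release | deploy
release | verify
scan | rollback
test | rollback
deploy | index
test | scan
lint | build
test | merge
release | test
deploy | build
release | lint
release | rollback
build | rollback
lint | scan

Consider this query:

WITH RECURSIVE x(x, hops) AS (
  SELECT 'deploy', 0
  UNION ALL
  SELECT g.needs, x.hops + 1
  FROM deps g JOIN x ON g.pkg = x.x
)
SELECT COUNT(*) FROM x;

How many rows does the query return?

4

Base: (deploy, hops=0).
Iteration 1: edges from {deploy} -> (build, hops=1), (index, hops=1).
Iteration 2: edges from {build,index} -> (rollback, hops=2).
Iteration 3: no outgoing edges from {rollback}; recursion stops.
Total rows emitted: 4.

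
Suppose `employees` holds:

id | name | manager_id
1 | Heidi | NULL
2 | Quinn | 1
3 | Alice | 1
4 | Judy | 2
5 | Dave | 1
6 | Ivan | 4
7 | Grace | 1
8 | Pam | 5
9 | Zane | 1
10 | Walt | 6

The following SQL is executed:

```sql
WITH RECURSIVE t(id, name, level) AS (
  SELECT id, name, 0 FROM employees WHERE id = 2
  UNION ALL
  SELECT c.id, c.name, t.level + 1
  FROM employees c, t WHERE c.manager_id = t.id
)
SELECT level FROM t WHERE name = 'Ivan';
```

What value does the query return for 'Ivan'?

2

Base: id=2 (Quinn) at level 0.
Iteration 1: rows with manager_id in {2} -> Judy (id 4, level 1).
Iteration 2: rows with manager_id in {4} -> Ivan (id 6, level 2).
Iteration 3: rows with manager_id in {6} -> Walt (id 10, level 3).
Iteration 4: no rows with manager_id in {10}; recursion stops.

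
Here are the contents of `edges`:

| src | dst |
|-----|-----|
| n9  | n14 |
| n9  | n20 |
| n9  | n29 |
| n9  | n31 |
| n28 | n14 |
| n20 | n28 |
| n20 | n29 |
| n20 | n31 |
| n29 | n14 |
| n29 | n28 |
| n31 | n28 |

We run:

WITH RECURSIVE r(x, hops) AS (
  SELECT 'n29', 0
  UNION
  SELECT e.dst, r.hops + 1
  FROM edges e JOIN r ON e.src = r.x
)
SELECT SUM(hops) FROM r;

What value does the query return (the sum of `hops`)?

Base: (n29, hops=0).
Iteration 1: edges from {n29} -> (n14, hops=1), (n28, hops=1).
Iteration 2: edges from {n14,n28} -> (n14, hops=2).
Iteration 3: no outgoing edges from {n14}; recursion stops.
SUM(hops) = 0 + 1 + 1 + 2 = 4.

4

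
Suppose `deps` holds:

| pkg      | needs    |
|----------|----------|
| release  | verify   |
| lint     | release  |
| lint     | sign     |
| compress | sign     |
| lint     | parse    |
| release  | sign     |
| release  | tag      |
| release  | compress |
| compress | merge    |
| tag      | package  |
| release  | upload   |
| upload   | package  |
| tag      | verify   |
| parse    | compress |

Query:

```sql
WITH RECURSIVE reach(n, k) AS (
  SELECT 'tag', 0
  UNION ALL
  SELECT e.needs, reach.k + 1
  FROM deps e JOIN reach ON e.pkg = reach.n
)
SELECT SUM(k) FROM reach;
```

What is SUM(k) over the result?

2

Base: (tag, k=0).
Iteration 1: edges from {tag} -> (package, k=1), (verify, k=1).
Iteration 2: no outgoing edges from {package,verify}; recursion stops.
SUM(k) = 0 + 1 + 1 = 2.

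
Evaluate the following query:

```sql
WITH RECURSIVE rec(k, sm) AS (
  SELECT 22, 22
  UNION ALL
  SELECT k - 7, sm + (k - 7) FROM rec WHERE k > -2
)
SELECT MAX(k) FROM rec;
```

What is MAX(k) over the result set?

Base: k=22, sm=22.
Iteration 1: 22 > -2 holds -> k = 22 - 7 = 15, sm = 22 + 15 = 37.
Iteration 2: 15 > -2 holds -> k = 15 - 7 = 8, sm = 37 + 8 = 45.
Iteration 3: 8 > -2 holds -> k = 8 - 7 = 1, sm = 45 + 1 = 46.
Iteration 4: 1 > -2 holds -> k = 1 - 7 = -6, sm = 46 + -6 = 40.
Iteration 5: -6 > -2 fails; recursion stops.
k values: 22, 15, 8, 1, -6; the maximum is 22.

22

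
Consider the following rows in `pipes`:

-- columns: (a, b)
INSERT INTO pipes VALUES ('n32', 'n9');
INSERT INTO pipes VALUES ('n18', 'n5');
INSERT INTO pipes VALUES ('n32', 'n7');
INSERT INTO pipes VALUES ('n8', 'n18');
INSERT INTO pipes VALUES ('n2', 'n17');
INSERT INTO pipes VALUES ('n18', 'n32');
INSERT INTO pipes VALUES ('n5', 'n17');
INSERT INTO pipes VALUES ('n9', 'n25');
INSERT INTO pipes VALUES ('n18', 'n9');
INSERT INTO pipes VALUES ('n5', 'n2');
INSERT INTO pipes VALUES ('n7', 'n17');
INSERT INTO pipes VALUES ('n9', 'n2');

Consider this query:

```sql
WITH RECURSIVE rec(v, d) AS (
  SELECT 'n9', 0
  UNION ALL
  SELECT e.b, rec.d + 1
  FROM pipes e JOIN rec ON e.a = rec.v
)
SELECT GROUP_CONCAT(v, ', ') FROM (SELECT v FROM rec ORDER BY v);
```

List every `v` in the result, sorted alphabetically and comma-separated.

Base: (n9, d=0).
Iteration 1: edges from {n9} -> (n2, d=1), (n25, d=1).
Iteration 2: edges from {n2,n25} -> (n17, d=2).
Iteration 3: no outgoing edges from {n17}; recursion stops.

n17, n2, n25, n9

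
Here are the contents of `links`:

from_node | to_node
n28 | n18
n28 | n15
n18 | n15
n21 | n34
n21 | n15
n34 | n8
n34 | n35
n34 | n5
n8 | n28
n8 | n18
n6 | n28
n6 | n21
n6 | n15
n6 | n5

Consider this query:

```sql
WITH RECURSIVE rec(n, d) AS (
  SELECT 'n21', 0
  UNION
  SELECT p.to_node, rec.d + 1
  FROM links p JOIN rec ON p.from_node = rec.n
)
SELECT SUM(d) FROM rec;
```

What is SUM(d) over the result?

Base: (n21, d=0).
Iteration 1: edges from {n21} -> (n15, d=1), (n34, d=1).
Iteration 2: edges from {n15,n34} -> (n35, d=2), (n5, d=2), (n8, d=2).
Iteration 3: edges from {n35,n5,n8} -> (n18, d=3), (n28, d=3).
Iteration 4: edges from {n18,n28} -> (n15, d=4), (n18, d=4). [UNION drops 1 duplicate row(s)]
Iteration 5: edges from {n15,n18} -> (n15, d=5).
Iteration 6: no outgoing edges from {n15}; recursion stops.
SUM(d) = 0 + 1 + 1 + 2 + 2 + 2 + 3 + 3 + 4 + 4 + 5 = 27.

27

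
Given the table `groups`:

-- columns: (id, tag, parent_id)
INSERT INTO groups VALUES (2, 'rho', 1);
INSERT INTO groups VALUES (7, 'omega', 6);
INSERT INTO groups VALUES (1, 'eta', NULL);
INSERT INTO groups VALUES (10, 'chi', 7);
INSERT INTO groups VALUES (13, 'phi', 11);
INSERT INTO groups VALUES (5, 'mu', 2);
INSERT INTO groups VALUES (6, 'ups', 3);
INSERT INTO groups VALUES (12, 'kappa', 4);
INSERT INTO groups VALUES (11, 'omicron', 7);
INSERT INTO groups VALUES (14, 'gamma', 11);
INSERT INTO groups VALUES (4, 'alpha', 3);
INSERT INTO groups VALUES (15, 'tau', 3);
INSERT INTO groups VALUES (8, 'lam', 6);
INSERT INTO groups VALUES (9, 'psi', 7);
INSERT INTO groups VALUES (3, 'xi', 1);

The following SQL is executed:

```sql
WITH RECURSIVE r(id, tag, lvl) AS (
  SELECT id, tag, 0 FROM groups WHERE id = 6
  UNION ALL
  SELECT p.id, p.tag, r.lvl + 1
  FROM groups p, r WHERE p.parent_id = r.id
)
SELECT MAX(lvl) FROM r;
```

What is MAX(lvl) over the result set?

3

Base: id=6 (ups) at lvl 0.
Iteration 1: rows with parent_id in {6} -> omega (id 7, lvl 1), lam (id 8, lvl 1).
Iteration 2: rows with parent_id in {7,8} -> psi (id 9, lvl 2), chi (id 10, lvl 2), omicron (id 11, lvl 2).
Iteration 3: rows with parent_id in {9,10,11} -> phi (id 13, lvl 3), gamma (id 14, lvl 3).
Iteration 4: no rows with parent_id in {13,14}; recursion stops.
lvl values: 0, 1, 1, 2, 2, 2, 3, 3; the maximum is 3.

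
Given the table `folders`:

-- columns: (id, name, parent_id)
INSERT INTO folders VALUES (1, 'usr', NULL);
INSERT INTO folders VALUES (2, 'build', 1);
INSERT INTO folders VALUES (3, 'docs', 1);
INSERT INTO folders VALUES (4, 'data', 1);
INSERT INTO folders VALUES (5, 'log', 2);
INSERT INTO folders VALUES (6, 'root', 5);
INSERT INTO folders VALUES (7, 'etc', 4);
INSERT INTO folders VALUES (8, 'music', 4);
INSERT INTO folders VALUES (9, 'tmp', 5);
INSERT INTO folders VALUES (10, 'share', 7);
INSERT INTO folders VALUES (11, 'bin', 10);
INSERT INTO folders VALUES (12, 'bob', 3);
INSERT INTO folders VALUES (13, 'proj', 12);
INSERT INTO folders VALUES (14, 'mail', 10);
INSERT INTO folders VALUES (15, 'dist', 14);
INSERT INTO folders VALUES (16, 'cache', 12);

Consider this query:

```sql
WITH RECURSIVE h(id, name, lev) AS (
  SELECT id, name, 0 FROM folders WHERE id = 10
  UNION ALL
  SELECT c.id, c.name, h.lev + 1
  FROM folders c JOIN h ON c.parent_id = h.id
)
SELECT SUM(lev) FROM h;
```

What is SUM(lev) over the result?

Base: id=10 (share) at lev 0.
Iteration 1: rows with parent_id in {10} -> bin (id 11, lev 1), mail (id 14, lev 1).
Iteration 2: rows with parent_id in {11,14} -> dist (id 15, lev 2).
Iteration 3: no rows with parent_id in {15}; recursion stops.
SUM(lev) = 0 + 1 + 1 + 2 = 4.

4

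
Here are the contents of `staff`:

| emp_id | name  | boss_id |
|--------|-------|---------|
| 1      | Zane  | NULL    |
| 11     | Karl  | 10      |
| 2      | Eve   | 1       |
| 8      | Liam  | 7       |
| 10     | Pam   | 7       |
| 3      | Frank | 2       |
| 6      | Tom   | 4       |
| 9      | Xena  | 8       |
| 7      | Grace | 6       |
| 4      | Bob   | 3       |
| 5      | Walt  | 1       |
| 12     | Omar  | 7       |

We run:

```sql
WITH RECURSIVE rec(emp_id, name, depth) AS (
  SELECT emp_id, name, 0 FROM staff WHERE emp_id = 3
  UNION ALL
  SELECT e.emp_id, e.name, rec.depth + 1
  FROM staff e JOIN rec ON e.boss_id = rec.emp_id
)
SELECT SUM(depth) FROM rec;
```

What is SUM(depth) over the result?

28

Base: emp_id=3 (Frank) at depth 0.
Iteration 1: rows with boss_id in {3} -> Bob (id 4, depth 1).
Iteration 2: rows with boss_id in {4} -> Tom (id 6, depth 2).
Iteration 3: rows with boss_id in {6} -> Grace (id 7, depth 3).
Iteration 4: rows with boss_id in {7} -> Liam (id 8, depth 4), Pam (id 10, depth 4), Omar (id 12, depth 4).
Iteration 5: rows with boss_id in {8,10,12} -> Xena (id 9, depth 5), Karl (id 11, depth 5).
Iteration 6: no rows with boss_id in {9,11}; recursion stops.
SUM(depth) = 0 + 1 + 2 + 3 + 4 + 4 + 4 + 5 + 5 = 28.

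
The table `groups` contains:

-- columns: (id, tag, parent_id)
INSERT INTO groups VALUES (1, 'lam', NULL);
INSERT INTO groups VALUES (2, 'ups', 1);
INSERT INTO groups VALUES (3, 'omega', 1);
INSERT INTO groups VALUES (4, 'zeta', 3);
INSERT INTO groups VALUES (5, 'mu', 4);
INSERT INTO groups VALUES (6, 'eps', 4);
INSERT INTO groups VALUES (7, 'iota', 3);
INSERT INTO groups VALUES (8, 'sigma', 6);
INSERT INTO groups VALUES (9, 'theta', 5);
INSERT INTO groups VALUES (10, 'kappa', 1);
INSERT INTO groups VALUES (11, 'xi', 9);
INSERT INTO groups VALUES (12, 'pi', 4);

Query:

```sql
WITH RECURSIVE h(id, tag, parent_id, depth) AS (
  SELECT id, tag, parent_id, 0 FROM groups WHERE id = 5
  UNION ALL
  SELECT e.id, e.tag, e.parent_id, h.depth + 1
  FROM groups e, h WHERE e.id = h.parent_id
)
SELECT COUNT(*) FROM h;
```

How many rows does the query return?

Base: id=5 (mu), parent_id=4, depth 0.
Iteration 1: join on id=4 -> zeta (id 4, parent_id=3, depth 1).
Iteration 2: join on id=3 -> omega (id 3, parent_id=1, depth 2).
Iteration 3: join on id=1 -> lam (id 1, parent_id=NULL, depth 3).
Iteration 4: parent_id is NULL; no match; recursion stops.
Total rows emitted: 4.

4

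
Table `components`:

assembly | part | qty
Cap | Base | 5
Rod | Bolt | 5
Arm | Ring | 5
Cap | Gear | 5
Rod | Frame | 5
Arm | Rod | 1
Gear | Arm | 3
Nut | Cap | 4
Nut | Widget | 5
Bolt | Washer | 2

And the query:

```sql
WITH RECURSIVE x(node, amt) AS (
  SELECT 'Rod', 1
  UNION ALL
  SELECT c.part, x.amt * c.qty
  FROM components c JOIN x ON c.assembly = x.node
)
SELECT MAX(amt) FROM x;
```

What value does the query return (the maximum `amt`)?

Base: (Rod, amt=1).
Iteration 1: components of {Rod} -> Bolt = 1*5 = 5, Frame = 1*5 = 5.
Iteration 2: components of {Bolt,Frame} -> Washer = 5*2 = 10.
Iteration 3: no further components; recursion stops.
amt values: 1, 5, 5, 10; the maximum is 10.

10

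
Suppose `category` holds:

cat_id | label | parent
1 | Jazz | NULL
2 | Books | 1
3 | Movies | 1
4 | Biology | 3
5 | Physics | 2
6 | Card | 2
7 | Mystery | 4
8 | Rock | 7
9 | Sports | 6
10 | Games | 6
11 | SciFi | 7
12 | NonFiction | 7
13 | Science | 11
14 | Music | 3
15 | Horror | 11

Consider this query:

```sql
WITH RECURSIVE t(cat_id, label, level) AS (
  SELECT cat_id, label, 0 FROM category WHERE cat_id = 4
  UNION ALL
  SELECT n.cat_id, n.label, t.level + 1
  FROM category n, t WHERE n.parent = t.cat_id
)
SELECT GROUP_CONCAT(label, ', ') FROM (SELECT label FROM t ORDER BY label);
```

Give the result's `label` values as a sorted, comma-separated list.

Base: cat_id=4 (Biology) at level 0.
Iteration 1: rows with parent in {4} -> Mystery (id 7, level 1).
Iteration 2: rows with parent in {7} -> Rock (id 8, level 2), SciFi (id 11, level 2), NonFiction (id 12, level 2).
Iteration 3: rows with parent in {8,11,12} -> Science (id 13, level 3), Horror (id 15, level 3).
Iteration 4: no rows with parent in {13,15}; recursion stops.

Biology, Horror, Mystery, NonFiction, Rock, SciFi, Science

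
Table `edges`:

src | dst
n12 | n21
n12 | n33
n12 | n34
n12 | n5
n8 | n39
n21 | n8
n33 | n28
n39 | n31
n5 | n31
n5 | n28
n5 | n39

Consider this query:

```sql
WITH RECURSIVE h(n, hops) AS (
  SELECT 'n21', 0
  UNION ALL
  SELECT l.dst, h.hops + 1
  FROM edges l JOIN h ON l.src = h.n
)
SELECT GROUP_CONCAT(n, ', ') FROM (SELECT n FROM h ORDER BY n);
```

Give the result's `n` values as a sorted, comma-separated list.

n21, n31, n39, n8

Base: (n21, hops=0).
Iteration 1: edges from {n21} -> (n8, hops=1).
Iteration 2: edges from {n8} -> (n39, hops=2).
Iteration 3: edges from {n39} -> (n31, hops=3).
Iteration 4: no outgoing edges from {n31}; recursion stops.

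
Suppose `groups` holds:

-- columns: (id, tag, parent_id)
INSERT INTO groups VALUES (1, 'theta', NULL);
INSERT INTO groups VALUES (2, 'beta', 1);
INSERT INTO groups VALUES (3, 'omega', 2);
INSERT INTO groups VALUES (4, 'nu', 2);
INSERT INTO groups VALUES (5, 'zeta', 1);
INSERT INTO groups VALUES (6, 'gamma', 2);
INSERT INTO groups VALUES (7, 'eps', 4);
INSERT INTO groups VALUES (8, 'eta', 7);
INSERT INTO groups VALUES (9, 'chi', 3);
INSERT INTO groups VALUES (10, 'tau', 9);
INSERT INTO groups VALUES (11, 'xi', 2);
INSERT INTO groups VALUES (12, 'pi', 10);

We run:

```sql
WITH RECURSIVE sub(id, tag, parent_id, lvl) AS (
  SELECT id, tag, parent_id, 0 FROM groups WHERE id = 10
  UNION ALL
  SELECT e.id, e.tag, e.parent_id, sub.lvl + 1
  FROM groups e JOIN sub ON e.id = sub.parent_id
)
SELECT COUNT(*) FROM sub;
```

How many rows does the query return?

5

Base: id=10 (tau), parent_id=9, lvl 0.
Iteration 1: join on id=9 -> chi (id 9, parent_id=3, lvl 1).
Iteration 2: join on id=3 -> omega (id 3, parent_id=2, lvl 2).
Iteration 3: join on id=2 -> beta (id 2, parent_id=1, lvl 3).
Iteration 4: join on id=1 -> theta (id 1, parent_id=NULL, lvl 4).
Iteration 5: parent_id is NULL; no match; recursion stops.
Total rows emitted: 5.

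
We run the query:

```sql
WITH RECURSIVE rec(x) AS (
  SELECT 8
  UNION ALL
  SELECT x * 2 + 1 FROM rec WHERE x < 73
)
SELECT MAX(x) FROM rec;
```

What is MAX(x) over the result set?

143

Base: x=8.
Iteration 1: 8 < 73 holds -> x = 8 * 2 + 1 = 17.
Iteration 2: 17 < 73 holds -> x = 17 * 2 + 1 = 35.
Iteration 3: 35 < 73 holds -> x = 35 * 2 + 1 = 71.
Iteration 4: 71 < 73 holds -> x = 71 * 2 + 1 = 143.
Iteration 5: 143 < 73 fails; recursion stops.
x values: 8, 17, 35, 71, 143; the maximum is 143.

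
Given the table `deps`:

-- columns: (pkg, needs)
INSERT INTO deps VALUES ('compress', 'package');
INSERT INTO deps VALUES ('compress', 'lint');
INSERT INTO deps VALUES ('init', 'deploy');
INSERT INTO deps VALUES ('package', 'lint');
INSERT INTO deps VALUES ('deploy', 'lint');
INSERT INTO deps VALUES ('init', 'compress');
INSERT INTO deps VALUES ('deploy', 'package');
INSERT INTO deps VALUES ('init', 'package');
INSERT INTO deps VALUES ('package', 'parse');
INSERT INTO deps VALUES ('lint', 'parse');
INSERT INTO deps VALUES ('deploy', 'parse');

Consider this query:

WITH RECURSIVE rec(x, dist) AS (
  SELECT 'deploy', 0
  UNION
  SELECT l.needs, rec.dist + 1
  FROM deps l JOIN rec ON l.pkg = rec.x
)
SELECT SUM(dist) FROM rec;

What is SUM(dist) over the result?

Base: (deploy, dist=0).
Iteration 1: edges from {deploy} -> (lint, dist=1), (package, dist=1), (parse, dist=1).
Iteration 2: edges from {lint,package,parse} -> (lint, dist=2), (parse, dist=2). [UNION drops 1 duplicate row(s)]
Iteration 3: edges from {lint,parse} -> (parse, dist=3).
Iteration 4: no outgoing edges from {parse}; recursion stops.
SUM(dist) = 0 + 1 + 1 + 1 + 2 + 2 + 3 = 10.

10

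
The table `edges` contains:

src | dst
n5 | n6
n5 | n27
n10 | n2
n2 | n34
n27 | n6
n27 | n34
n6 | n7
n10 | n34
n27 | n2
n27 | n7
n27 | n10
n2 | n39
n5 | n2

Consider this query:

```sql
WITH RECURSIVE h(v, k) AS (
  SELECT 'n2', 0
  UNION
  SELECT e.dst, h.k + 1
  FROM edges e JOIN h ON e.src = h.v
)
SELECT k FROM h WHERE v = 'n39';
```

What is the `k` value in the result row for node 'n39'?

1

Base: (n2, k=0).
Iteration 1: edges from {n2} -> (n34, k=1), (n39, k=1).
Iteration 2: no outgoing edges from {n34,n39}; recursion stops.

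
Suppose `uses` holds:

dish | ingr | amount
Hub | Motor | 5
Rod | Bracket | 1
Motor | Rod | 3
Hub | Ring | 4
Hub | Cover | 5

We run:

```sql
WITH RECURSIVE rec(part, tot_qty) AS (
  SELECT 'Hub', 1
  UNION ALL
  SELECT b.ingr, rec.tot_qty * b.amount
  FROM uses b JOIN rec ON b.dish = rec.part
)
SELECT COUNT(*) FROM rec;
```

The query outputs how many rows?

Base: (Hub, tot_qty=1).
Iteration 1: components of {Hub} -> Cover = 1*5 = 5, Motor = 1*5 = 5, Ring = 1*4 = 4.
Iteration 2: components of {Cover,Motor,Ring} -> Rod = 5*3 = 15.
Iteration 3: components of {Rod} -> Bracket = 15*1 = 15.
Iteration 4: no further components; recursion stops.
Total rows emitted: 6.

6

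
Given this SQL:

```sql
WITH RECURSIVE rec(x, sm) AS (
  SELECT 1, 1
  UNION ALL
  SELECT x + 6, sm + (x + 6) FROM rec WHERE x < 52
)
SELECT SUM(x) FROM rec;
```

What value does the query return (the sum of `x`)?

280

Base: x=1, sm=1.
Iteration 1: 1 < 52 holds -> x = 1 + 6 = 7, sm = 1 + 7 = 8.
Iteration 2: 7 < 52 holds -> x = 7 + 6 = 13, sm = 8 + 13 = 21.
Iteration 3: 13 < 52 holds -> x = 13 + 6 = 19, sm = 21 + 19 = 40.
Iteration 4: 19 < 52 holds -> x = 19 + 6 = 25, sm = 40 + 25 = 65.
Iteration 5: 25 < 52 holds -> x = 25 + 6 = 31, sm = 65 + 31 = 96.
Iteration 6: 31 < 52 holds -> x = 31 + 6 = 37, sm = 96 + 37 = 133.
Iteration 7: 37 < 52 holds -> x = 37 + 6 = 43, sm = 133 + 43 = 176.
Iteration 8: 43 < 52 holds -> x = 43 + 6 = 49, sm = 176 + 49 = 225.
Iteration 9: 49 < 52 holds -> x = 49 + 6 = 55, sm = 225 + 55 = 280.
Iteration 10: 55 < 52 fails; recursion stops.
SUM(x) = 1 + 7 + 13 + 19 + 25 + 31 + 37 + 43 + 49 + 55 = 280.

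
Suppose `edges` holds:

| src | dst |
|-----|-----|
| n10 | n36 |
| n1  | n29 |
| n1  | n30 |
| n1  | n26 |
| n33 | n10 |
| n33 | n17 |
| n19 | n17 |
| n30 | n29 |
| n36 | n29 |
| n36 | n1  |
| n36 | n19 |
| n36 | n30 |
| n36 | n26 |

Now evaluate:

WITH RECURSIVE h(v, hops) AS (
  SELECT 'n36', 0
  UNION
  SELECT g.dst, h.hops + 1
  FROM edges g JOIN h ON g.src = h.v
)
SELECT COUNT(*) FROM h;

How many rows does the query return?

Base: (n36, hops=0).
Iteration 1: edges from {n36} -> (n1, hops=1), (n19, hops=1), (n26, hops=1), (n29, hops=1), (n30, hops=1).
Iteration 2: edges from {n1,n19,n26,n29,n30} -> (n17, hops=2), (n26, hops=2), (n29, hops=2), (n30, hops=2). [UNION drops 1 duplicate row(s)]
Iteration 3: edges from {n17,n26,n29,n30} -> (n29, hops=3).
Iteration 4: no outgoing edges from {n29}; recursion stops.
Total rows emitted: 11.

11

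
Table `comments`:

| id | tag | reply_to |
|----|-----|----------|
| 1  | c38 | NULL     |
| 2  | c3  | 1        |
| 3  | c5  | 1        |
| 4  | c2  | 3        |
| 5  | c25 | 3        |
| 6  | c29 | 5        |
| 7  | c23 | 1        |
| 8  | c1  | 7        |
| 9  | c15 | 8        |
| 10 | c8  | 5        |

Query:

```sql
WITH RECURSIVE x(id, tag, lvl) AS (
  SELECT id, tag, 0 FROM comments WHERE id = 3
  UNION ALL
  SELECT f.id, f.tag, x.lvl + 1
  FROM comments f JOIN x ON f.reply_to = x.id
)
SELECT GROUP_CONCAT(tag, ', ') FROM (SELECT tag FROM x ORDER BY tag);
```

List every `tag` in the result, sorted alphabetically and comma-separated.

Base: id=3 (c5) at lvl 0.
Iteration 1: rows with reply_to in {3} -> c2 (id 4, lvl 1), c25 (id 5, lvl 1).
Iteration 2: rows with reply_to in {4,5} -> c29 (id 6, lvl 2), c8 (id 10, lvl 2).
Iteration 3: no rows with reply_to in {6,10}; recursion stops.

c2, c25, c29, c5, c8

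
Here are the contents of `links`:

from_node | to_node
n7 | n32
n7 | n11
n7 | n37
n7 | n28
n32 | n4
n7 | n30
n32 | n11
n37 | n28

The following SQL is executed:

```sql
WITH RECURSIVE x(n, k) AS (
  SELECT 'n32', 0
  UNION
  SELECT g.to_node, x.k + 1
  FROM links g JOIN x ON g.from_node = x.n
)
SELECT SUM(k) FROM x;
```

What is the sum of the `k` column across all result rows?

2

Base: (n32, k=0).
Iteration 1: edges from {n32} -> (n11, k=1), (n4, k=1).
Iteration 2: no outgoing edges from {n11,n4}; recursion stops.
SUM(k) = 0 + 1 + 1 = 2.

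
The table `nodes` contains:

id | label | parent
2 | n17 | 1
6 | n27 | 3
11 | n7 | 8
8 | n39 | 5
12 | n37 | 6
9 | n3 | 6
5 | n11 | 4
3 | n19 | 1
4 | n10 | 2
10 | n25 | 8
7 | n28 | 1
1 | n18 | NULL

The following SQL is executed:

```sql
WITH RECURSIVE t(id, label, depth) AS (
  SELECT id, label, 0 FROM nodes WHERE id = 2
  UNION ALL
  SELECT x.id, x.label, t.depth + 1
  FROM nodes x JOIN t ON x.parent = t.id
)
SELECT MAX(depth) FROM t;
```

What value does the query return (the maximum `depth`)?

4

Base: id=2 (n17) at depth 0.
Iteration 1: rows with parent in {2} -> n10 (id 4, depth 1).
Iteration 2: rows with parent in {4} -> n11 (id 5, depth 2).
Iteration 3: rows with parent in {5} -> n39 (id 8, depth 3).
Iteration 4: rows with parent in {8} -> n25 (id 10, depth 4), n7 (id 11, depth 4).
Iteration 5: no rows with parent in {10,11}; recursion stops.
depth values: 0, 1, 2, 3, 4, 4; the maximum is 4.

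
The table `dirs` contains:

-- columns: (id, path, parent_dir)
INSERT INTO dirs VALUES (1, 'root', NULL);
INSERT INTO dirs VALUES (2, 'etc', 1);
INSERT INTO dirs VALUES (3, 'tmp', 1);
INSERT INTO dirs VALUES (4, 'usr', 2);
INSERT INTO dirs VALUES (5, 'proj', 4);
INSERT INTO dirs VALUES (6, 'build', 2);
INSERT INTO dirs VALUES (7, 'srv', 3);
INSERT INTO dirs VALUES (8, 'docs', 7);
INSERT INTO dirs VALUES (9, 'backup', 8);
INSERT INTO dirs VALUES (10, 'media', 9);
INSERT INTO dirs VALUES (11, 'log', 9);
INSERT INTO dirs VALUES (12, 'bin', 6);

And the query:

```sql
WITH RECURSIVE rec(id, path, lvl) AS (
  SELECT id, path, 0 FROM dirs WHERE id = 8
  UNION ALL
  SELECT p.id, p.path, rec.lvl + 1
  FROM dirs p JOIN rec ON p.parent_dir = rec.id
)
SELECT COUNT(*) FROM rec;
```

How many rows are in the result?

4

Base: id=8 (docs) at lvl 0.
Iteration 1: rows with parent_dir in {8} -> backup (id 9, lvl 1).
Iteration 2: rows with parent_dir in {9} -> media (id 10, lvl 2), log (id 11, lvl 2).
Iteration 3: no rows with parent_dir in {10,11}; recursion stops.
Total rows emitted: 4.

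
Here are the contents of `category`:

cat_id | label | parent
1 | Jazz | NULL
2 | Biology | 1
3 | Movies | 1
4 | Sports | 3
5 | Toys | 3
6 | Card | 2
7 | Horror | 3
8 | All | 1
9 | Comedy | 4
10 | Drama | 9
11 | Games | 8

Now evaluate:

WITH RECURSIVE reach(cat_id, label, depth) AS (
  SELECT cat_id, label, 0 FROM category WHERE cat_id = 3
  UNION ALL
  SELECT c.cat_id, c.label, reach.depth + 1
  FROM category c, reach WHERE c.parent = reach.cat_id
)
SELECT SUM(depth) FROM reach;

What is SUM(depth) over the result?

Base: cat_id=3 (Movies) at depth 0.
Iteration 1: rows with parent in {3} -> Sports (id 4, depth 1), Toys (id 5, depth 1), Horror (id 7, depth 1).
Iteration 2: rows with parent in {4,5,7} -> Comedy (id 9, depth 2).
Iteration 3: rows with parent in {9} -> Drama (id 10, depth 3).
Iteration 4: no rows with parent in {10}; recursion stops.
SUM(depth) = 0 + 1 + 1 + 1 + 2 + 3 = 8.

8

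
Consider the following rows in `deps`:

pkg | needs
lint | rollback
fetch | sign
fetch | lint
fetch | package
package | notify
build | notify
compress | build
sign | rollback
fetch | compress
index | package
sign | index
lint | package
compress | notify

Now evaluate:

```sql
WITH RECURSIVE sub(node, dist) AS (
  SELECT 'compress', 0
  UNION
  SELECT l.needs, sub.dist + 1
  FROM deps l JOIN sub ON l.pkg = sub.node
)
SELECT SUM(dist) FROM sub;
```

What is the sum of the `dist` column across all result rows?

4

Base: (compress, dist=0).
Iteration 1: edges from {compress} -> (build, dist=1), (notify, dist=1).
Iteration 2: edges from {build,notify} -> (notify, dist=2).
Iteration 3: no outgoing edges from {notify}; recursion stops.
SUM(dist) = 0 + 1 + 1 + 2 = 4.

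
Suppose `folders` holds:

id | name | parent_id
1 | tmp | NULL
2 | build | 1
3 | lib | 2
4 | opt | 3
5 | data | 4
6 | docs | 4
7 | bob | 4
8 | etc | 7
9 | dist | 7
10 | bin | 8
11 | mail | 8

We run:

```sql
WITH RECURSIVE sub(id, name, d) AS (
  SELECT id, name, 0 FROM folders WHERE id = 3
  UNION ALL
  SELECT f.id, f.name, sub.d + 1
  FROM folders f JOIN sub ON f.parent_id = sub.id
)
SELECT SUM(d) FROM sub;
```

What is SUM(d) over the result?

21

Base: id=3 (lib) at d 0.
Iteration 1: rows with parent_id in {3} -> opt (id 4, d 1).
Iteration 2: rows with parent_id in {4} -> data (id 5, d 2), docs (id 6, d 2), bob (id 7, d 2).
Iteration 3: rows with parent_id in {5,6,7} -> etc (id 8, d 3), dist (id 9, d 3).
Iteration 4: rows with parent_id in {8,9} -> bin (id 10, d 4), mail (id 11, d 4).
Iteration 5: no rows with parent_id in {10,11}; recursion stops.
SUM(d) = 0 + 1 + 2 + 2 + 2 + 3 + 3 + 4 + 4 = 21.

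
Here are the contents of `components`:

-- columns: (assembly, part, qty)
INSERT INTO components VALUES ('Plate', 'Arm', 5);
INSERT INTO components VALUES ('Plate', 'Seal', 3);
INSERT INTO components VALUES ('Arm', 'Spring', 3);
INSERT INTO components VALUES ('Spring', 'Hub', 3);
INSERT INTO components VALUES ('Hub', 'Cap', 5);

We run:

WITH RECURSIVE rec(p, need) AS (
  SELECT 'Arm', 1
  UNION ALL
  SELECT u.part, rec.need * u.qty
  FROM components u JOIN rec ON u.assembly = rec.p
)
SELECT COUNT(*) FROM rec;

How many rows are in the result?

4

Base: (Arm, need=1).
Iteration 1: components of {Arm} -> Spring = 1*3 = 3.
Iteration 2: components of {Spring} -> Hub = 3*3 = 9.
Iteration 3: components of {Hub} -> Cap = 9*5 = 45.
Iteration 4: no further components; recursion stops.
Total rows emitted: 4.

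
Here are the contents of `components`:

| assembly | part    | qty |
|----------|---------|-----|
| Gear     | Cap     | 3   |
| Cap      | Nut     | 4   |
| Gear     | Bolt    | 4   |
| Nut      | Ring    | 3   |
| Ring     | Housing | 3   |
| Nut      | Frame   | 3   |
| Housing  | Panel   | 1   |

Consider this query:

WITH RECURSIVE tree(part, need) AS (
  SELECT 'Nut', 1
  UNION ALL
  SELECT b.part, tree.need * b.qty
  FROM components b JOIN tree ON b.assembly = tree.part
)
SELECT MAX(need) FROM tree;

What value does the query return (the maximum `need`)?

Base: (Nut, need=1).
Iteration 1: components of {Nut} -> Frame = 1*3 = 3, Ring = 1*3 = 3.
Iteration 2: components of {Frame,Ring} -> Housing = 3*3 = 9.
Iteration 3: components of {Housing} -> Panel = 9*1 = 9.
Iteration 4: no further components; recursion stops.
need values: 1, 3, 3, 9, 9; the maximum is 9.

9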